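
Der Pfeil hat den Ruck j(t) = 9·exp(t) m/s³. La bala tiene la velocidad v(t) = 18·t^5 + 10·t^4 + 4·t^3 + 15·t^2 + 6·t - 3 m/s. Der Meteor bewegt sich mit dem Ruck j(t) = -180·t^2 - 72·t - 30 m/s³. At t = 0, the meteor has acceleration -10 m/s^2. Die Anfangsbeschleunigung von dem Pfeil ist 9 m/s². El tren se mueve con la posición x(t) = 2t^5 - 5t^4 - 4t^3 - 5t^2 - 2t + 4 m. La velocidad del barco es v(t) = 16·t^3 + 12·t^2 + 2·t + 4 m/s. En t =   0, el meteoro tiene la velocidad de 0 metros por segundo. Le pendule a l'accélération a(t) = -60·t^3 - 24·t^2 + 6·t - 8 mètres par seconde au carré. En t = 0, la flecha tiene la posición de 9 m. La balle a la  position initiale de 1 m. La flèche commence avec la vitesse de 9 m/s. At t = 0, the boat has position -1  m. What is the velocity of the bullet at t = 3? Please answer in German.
Mit v(t) = 18·t^5 + 10·t^4 + 4·t^3 + 15·t^2 + 6·t - 3 und Einsetzen von t = 3, finden wir v = 5442.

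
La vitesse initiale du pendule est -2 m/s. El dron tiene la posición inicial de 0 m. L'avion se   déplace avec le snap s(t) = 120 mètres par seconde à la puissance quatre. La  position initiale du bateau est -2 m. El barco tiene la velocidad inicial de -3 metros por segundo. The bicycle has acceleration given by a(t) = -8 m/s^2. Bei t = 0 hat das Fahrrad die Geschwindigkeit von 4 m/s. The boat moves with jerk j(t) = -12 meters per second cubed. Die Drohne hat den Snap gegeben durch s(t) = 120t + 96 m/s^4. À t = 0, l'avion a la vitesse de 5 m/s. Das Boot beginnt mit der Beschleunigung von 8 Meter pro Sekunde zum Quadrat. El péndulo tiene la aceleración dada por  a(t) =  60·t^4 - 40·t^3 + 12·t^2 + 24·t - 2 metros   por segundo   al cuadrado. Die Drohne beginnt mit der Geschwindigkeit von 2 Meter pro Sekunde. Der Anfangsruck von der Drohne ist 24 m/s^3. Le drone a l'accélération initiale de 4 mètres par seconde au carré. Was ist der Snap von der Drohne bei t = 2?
Aus der Gleichung für den Snap s(t) = 120·t + 96, setzen wir t = 2 ein und erhalten s = 336.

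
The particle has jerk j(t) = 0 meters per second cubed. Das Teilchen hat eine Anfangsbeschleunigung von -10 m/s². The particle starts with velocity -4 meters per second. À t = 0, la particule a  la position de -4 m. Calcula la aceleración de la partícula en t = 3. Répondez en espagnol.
Necesitamos integrar nuestra ecuación de la sacudida j(t) = 0 1 vez. Tomando ∫j(t)dt y aplicando a(0) = -10, encontramos a(t) = -10. De la ecuación de la aceleración a(t) = -10, sustituimos t = 3 para obtener a = -10.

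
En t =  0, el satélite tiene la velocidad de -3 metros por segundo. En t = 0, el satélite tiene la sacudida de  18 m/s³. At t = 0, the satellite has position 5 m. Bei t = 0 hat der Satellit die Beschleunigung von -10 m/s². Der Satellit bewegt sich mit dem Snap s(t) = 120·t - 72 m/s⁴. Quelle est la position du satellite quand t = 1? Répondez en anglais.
To solve this, we need to take 4 antiderivatives of our snap equation s(t) = 120·t - 72. The antiderivative of snap, with j(0) = 18, gives jerk: j(t) = 60·t^2 - 72·t + 18. Integrating jerk and using the initial condition a(0) = -10, we get a(t) = 20·t^3 - 36·t^2 + 18·t - 10. Taking ∫a(t)dt and applying v(0) = -3, we find v(t) = 5·t^4 - 12·t^3 + 9·t^2 - 10·t - 3. Integrating velocity and using the initial condition x(0) = 5, we get x(t) = t^5 - 3·t^4 + 3·t^3 - 5·t^2 - 3·t + 5. Using x(t) = t^5 - 3·t^4 + 3·t^3 - 5·t^2 - 3·t + 5 and substituting t = 1, we find x = -2.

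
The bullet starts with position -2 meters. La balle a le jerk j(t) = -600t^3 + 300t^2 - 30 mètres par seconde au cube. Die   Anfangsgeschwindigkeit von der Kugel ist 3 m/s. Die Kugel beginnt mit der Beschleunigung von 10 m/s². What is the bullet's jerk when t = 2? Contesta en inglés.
From the given jerk equation j(t) = -600·t^3 + 300·t^2 - 30, we substitute t = 2 to get j = -3630.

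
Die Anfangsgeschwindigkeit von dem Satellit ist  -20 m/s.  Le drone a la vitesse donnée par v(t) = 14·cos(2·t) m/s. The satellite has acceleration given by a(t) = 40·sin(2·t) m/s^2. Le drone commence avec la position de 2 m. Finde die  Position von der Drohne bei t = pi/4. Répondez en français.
Pour résoudre ceci, nous devons prendre 1 primitive de notre équation de la vitesse v(t) = 14·cos(2·t). En prenant ∫v(t)dt et en appliquant x(0) = 2, nous trouvons x(t) = 7·sin(2·t) + 2. Nous avons la position x(t) = 7·sin(2·t) + 2. En substituant t = pi/4: x(pi/4) = 9.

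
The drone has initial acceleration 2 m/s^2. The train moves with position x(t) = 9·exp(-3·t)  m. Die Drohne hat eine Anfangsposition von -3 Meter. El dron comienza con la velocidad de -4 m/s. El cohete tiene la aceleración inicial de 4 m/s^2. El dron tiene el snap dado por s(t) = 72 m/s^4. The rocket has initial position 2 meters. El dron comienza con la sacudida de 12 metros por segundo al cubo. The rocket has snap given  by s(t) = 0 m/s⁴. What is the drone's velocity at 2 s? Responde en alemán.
Ausgehend von dem Snap s(t) = 72, nehmen wir 3 Stammfunktionen. Durch Integration von dem Snap und Verwendung der Anfangsbedingung j(0) = 12, erhalten wir j(t) = 72·t + 12. Durch Integration von dem Ruck und Verwendung der Anfangsbedingung a(0) = 2, erhalten wir a(t) = 36·t^2 + 12·t + 2. Die Stammfunktion von der Beschleunigung ist die Geschwindigkeit. Mit v(0) = -4 erhalten wir v(t) = 12·t^3 + 6·t^2 + 2·t - 4. Mit v(t) = 12·t^3 + 6·t^2 + 2·t - 4 und Einsetzen von t = 2, finden wir v = 120.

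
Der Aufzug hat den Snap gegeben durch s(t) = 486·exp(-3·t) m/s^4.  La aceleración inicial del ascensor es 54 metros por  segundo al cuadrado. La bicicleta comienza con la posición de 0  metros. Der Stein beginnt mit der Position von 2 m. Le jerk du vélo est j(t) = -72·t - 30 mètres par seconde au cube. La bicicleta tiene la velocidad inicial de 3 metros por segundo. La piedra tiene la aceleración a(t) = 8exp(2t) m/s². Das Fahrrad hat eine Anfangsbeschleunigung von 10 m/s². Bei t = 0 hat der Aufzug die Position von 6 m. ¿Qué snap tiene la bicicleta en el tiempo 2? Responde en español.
Para resolver esto, necesitamos tomar 1 derivada de nuestra ecuación de la sacudida j(t) = -72·t - 30. Derivando la sacudida, obtenemos el snap: s(t) = -72. De la ecuación del snap s(t) = -72, sustituimos t = 2 para obtener s = -72.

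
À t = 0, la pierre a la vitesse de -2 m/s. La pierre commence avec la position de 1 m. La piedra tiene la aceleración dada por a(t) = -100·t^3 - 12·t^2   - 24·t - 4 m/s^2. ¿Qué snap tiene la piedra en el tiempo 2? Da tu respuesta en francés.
Nous devons dériver notre équation de l'accélération a(t) = -100·t^3 - 12·t^2 - 24·t - 4 2 fois. En prenant d/dt de a(t), nous trouvons j(t) = -300·t^2 - 24·t - 24. En dérivant le jerk, nous obtenons le snap: s(t) = -600·t - 24. De l'équation du snap s(t) = -600·t - 24, nous substituons t = 2 pour obtenir s = -1224.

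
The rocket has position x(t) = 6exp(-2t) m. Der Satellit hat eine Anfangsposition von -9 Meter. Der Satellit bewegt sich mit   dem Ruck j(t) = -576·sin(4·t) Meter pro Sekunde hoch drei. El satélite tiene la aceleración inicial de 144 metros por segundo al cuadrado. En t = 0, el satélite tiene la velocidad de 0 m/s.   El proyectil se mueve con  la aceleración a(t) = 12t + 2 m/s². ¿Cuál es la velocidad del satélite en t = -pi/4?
Para resolver esto, necesitamos tomar 2 integrales de nuestra ecuación de la sacudida j(t) = -576·sin(4·t). La antiderivada de la sacudida es la aceleración. Usando a(0) = 144, obtenemos a(t) = 144·cos(4·t). Integrando la aceleración y usando la condición inicial v(0) = 0, obtenemos v(t) = 36·sin(4·t). De la ecuación de la velocidad v(t) = 36·sin(4·t), sustituimos t = -pi/4 para obtener v = 0.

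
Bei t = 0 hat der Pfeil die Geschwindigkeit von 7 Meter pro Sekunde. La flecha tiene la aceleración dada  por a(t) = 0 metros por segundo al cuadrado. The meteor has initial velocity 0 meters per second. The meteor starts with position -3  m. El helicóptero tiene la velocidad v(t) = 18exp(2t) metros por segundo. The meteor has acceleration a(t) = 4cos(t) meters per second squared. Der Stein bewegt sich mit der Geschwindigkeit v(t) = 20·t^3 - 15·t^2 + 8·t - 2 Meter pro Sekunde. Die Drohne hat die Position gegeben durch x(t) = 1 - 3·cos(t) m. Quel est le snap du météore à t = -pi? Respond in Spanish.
Para resolver esto, necesitamos tomar 2 derivadas de nuestra ecuación de la aceleración a(t) = 4·cos(t). La derivada de la aceleración da la sacudida: j(t) = -4·sin(t). Derivando la sacudida, obtenemos el snap: s(t) = -4·cos(t). De la ecuación del snap s(t) = -4·cos(t), sustituimos t = -pi para obtener s = 4.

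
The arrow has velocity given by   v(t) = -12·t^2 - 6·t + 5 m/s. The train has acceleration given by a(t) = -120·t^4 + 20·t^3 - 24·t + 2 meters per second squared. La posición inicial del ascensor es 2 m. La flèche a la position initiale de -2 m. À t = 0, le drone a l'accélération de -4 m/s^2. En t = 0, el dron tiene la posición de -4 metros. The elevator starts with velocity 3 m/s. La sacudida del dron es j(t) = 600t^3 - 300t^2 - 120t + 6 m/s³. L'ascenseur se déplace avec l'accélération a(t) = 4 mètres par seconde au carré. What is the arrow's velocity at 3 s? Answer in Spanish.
De la ecuación de la velocidad v(t) = -12·t^2 - 6·t + 5, sustituimos t = 3 para obtener v = -121.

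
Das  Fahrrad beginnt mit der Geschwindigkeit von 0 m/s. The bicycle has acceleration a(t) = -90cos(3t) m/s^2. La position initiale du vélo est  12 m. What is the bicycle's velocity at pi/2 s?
To find the answer, we compute 1 integral of a(t) = -90·cos(3·t). Finding the integral of a(t) and using v(0) = 0: v(t) = -30·sin(3·t). We have velocity v(t) = -30·sin(3·t). Substituting t = pi/2: v(pi/2) = 30.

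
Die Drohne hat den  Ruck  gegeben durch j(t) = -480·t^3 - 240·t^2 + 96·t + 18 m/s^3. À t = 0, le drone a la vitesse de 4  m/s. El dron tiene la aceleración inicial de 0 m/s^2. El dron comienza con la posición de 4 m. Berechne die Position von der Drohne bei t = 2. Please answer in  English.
Starting from jerk j(t) = -480·t^3 - 240·t^2 + 96·t + 18, we take 3 antiderivatives. Taking ∫j(t)dt and applying a(0) = 0, we find a(t) = 2·t·(-60·t^3 - 40·t^2 + 24·t + 9). The antiderivative of acceleration is velocity. Using v(0) = 4, we get v(t) = -24·t^5 - 20·t^4 + 16·t^3 + 9·t^2 + 4. The integral of velocity, with x(0) = 4, gives position: x(t) = -4·t^6 - 4·t^5 + 4·t^4 + 3·t^3 + 4·t + 4. Using x(t) = -4·t^6 - 4·t^5 + 4·t^4 + 3·t^3 + 4·t + 4 and substituting t = 2, we find x = -284.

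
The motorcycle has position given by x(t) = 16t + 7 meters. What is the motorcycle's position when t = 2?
From the given position equation x(t) = 16·t + 7, we substitute t = 2 to get x = 39.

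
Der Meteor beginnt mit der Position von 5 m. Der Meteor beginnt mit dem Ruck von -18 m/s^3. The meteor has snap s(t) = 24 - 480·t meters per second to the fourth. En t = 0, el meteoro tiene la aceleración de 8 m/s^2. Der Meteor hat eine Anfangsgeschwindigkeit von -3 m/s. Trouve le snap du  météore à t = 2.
De l'équation du snap s(t) = 24 - 480·t, nous substituons t = 2 pour obtenir s = -936.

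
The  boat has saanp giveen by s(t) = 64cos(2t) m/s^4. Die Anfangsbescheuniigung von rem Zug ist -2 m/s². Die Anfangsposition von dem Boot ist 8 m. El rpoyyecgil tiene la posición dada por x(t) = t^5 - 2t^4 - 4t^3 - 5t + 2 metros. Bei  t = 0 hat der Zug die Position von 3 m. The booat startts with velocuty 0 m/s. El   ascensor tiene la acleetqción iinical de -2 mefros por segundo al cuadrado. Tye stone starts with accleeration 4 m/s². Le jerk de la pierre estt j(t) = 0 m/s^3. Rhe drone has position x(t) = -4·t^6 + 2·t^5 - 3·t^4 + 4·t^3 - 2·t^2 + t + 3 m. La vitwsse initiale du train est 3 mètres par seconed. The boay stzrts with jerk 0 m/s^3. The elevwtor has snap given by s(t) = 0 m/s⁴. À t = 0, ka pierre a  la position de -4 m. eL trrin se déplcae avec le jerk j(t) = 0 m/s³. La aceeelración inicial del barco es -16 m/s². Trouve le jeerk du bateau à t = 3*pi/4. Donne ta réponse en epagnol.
Debemos encontrar la antiderivada de nuestra ecuación del snap s(t) = 64·cos(2·t) 1 vez. La antiderivada del snap, con j(0) = 0, da la sacudida: j(t) = 32·sin(2·t). Tenemos la sacudida j(t) = 32·sin(2·t). Sustituyendo t = 3*pi/4: j(3*pi/4) = -32.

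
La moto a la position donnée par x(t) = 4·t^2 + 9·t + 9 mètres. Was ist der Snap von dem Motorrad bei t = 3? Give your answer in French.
Pour résoudre ceci, nous devons prendre 4 dérivées de notre équation de la position x(t) = 4·t^2 + 9·t + 9. En prenant d/dt de x(t), nous trouvons v(t) = 8·t + 9. En dérivant la vitesse, nous obtenons l'accélération: a(t) = 8. En prenant d/dt de a(t), nous trouvons j(t) = 0. La dérivée du jerk donne le snap: s(t) = 0. Nous avons le snap s(t) = 0. En substituant t = 3: s(3) = 0.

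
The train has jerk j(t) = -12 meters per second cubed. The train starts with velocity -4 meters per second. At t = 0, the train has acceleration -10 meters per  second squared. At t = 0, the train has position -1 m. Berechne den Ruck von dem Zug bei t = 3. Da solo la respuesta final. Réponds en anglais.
The answer is -12.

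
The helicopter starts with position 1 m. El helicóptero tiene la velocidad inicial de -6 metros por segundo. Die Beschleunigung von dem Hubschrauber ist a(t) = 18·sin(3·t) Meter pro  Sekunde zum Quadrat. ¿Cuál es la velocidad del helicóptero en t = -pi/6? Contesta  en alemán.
Wir müssen unsere Gleichung für die Beschleunigung a(t) = 18·sin(3·t) 1-mal integrieren. Durch Integration von der Beschleunigung und Verwendung der Anfangsbedingung v(0) = -6, erhalten wir v(t) = -6·cos(3·t). Wir haben die Geschwindigkeit v(t) = -6·cos(3·t). Durch Einsetzen von t = -pi/6: v(-pi/6) = 0.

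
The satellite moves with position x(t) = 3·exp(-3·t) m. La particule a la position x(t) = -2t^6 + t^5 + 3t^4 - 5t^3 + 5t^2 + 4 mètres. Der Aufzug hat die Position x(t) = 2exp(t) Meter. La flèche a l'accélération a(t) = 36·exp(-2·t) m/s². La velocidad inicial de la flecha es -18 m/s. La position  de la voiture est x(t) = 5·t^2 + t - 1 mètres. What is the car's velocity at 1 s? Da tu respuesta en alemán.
Um dies zu lösen, müssen wir 1 Ableitung unserer Gleichung für die Position x(t) = 5·t^2 + t - 1 nehmen. Die Ableitung von der Position ergibt die Geschwindigkeit: v(t) = 10·t + 1. Wir haben die Geschwindigkeit v(t) = 10·t + 1. Durch Einsetzen von t = 1: v(1) = 11.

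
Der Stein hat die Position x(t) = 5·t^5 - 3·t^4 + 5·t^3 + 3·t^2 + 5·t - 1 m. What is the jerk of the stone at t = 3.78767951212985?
Starting from position x(t) = 5·t^5 - 3·t^4 + 5·t^3 + 3·t^2 + 5·t - 1, we take 3 derivatives. Taking d/dt of x(t), we find v(t) = 25·t^4 - 12·t^3 + 15·t^2 + 6·t + 5. Taking d/dt of v(t), we find a(t) = 100·t^3 - 36·t^2 + 30·t + 6. Differentiating acceleration, we get jerk: j(t) = 300·t^2 - 72·t + 30. We have jerk j(t) = 300·t^2 - 72·t + 30. Substituting t = 3.78767951212985: j(3.78767951212985) = 4061.24190110912.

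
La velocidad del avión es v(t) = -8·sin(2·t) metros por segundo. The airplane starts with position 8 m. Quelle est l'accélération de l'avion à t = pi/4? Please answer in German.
Ausgehend von der Geschwindigkeit v(t) = -8·sin(2·t), nehmen wir 1 Ableitung. Durch Ableiten von der Geschwindigkeit erhalten wir die Beschleunigung: a(t) = -16·cos(2·t). Wir haben die Beschleunigung a(t) = -16·cos(2·t). Durch Einsetzen von t = pi/4: a(pi/4) = 0.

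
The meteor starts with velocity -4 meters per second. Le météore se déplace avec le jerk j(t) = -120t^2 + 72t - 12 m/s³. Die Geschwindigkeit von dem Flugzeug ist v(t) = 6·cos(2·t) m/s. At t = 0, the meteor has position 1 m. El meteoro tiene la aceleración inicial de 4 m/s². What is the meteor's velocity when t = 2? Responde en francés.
Nous devons trouver l'intégrale de notre équation du jerk j(t) = -120·t^2 + 72·t - 12 2 fois. En prenant ∫j(t)dt et en appliquant a(0) = 4, nous trouvons a(t) = -40·t^3 + 36·t^2 - 12·t + 4. En intégrant l'accélération et en utilisant la condition initiale v(0) = -4, nous obtenons v(t) = -10·t^4 + 12·t^3 - 6·t^2 + 4·t - 4. En utilisant v(t) = -10·t^4 + 12·t^3 - 6·t^2 + 4·t - 4 et en substituant t = 2, nous trouvons v = -84.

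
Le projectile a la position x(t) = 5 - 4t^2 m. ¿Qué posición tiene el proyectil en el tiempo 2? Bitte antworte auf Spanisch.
Usando x(t) = 5 - 4·t^2 y sustituyendo t = 2, encontramos x = -11.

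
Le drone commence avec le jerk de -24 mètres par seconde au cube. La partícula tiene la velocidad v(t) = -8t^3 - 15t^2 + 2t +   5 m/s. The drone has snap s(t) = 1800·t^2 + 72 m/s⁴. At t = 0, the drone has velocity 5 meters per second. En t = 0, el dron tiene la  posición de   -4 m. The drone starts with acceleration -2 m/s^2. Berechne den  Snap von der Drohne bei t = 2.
Wir haben den Snap s(t) = 1800·t^2 + 72. Durch Einsetzen von t = 2: s(2) = 7272.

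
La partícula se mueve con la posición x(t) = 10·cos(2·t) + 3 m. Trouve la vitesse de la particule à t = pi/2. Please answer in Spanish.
Debemos derivar nuestra ecuación de la posición x(t) = 10·cos(2·t) + 3 1 vez. Derivando la posición, obtenemos la velocidad: v(t) = -20·sin(2·t). De la ecuación de la velocidad v(t) = -20·sin(2·t), sustituimos t = pi/2 para obtener v = 0.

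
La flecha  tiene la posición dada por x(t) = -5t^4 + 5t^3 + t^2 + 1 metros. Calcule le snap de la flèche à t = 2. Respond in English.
Starting from position x(t) = -5·t^4 + 5·t^3 + t^2 + 1, we take 4 derivatives. Differentiating position, we get velocity: v(t) = -20·t^3 + 15·t^2 + 2·t. Differentiating velocity, we get acceleration: a(t) = -60·t^2 + 30·t + 2. The derivative of acceleration gives jerk: j(t) = 30 - 120·t. Taking d/dt of j(t), we find s(t) = -120. Using s(t) = -120 and substituting t = 2, we find s = -120.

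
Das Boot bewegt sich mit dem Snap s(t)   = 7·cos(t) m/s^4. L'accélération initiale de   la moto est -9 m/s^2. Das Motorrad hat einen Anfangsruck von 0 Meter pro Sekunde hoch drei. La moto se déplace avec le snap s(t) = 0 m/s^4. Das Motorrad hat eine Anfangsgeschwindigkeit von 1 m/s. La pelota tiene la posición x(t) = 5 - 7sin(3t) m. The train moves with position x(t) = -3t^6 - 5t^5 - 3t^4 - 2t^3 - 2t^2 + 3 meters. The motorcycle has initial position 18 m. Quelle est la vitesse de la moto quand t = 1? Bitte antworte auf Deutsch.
Wir müssen unsere Gleichung für den Snap s(t) = 0 3-mal integrieren. Durch Integration von dem Snap und Verwendung der Anfangsbedingung j(0) = 0, erhalten wir j(t) = 0. Mit ∫j(t)dt und Anwendung von a(0) = -9, finden wir a(t) = -9. Durch Integration von der Beschleunigung und Verwendung der Anfangsbedingung v(0) = 1, erhalten wir v(t) = 1 - 9·t. Mit v(t) = 1 - 9·t und Einsetzen von t = 1, finden wir v = -8.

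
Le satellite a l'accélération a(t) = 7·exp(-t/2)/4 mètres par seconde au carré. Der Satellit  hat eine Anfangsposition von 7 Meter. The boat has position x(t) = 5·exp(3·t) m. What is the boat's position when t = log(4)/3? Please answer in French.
De l'équation de la position x(t) = 5·exp(3·t), nous substituons t = log(4)/3 pour obtenir x = 20.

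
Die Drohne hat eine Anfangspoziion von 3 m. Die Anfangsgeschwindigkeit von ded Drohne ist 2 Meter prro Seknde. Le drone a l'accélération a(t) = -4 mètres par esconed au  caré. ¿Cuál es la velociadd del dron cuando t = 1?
Necesitamos integrar nuestra ecuación de la aceleración a(t) = -4 1 vez. La antiderivada de la aceleración, con v(0) = 2, da la velocidad: v(t) = 2 - 4·t. Usando v(t) = 2 - 4·t y sustituyendo t = 1, encontramos v = -2.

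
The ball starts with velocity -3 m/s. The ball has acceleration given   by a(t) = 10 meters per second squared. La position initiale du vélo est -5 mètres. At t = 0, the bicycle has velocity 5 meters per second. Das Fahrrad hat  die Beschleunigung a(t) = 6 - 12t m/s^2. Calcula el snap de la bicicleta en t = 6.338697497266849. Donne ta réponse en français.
Pour résoudre ceci, nous devons prendre 2 dérivées de notre équation de l'accélération a(t) = 6 - 12·t. En dérivant l'accélération, nous obtenons le jerk: j(t) = -12. En dérivant le jerk, nous obtenons le snap: s(t) = 0. Nous avons le snap s(t) = 0. En substituant t = 6.338697497266849: s(6.338697497266849) = 0.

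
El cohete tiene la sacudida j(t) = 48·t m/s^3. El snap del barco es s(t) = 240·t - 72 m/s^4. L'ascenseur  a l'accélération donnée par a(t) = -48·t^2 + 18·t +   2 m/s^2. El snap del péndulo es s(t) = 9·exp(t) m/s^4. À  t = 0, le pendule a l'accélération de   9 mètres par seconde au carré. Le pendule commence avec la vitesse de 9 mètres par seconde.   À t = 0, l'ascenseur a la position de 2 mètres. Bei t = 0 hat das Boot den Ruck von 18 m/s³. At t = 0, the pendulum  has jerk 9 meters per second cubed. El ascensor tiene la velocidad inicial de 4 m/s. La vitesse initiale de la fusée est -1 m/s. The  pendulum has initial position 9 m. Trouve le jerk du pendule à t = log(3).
Nous devons trouver la primitive de notre équation du snap s(t) = 9·exp(t) 1 fois. L'intégrale du snap, avec j(0) = 9, donne le jerk: j(t) = 9·exp(t). De l'équation du jerk j(t) = 9·exp(t), nous substituons t = log(3) pour obtenir j = 27.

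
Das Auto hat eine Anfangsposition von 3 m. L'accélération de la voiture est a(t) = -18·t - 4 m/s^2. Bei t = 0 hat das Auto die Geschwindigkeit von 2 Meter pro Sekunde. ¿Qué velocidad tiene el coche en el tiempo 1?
Partiendo de la aceleración a(t) = -18·t - 4, tomamos 1 integral. La antiderivada de la aceleración, con v(0) = 2, da la velocidad: v(t) = -9·t^2 - 4·t + 2. Tenemos la velocidad v(t) = -9·t^2 - 4·t + 2. Sustituyendo t = 1: v(1) = -11.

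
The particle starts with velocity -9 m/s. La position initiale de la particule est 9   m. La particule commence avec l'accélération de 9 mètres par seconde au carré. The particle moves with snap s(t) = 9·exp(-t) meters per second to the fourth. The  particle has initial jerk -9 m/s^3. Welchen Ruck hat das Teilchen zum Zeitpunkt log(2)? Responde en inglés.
Starting from snap s(t) = 9·exp(-t), we take 1 integral. The antiderivative of snap is jerk. Using j(0) = -9, we get j(t) = -9·exp(-t). We have jerk j(t) = -9·exp(-t). Substituting t = log(2): j(log(2)) = -9/2.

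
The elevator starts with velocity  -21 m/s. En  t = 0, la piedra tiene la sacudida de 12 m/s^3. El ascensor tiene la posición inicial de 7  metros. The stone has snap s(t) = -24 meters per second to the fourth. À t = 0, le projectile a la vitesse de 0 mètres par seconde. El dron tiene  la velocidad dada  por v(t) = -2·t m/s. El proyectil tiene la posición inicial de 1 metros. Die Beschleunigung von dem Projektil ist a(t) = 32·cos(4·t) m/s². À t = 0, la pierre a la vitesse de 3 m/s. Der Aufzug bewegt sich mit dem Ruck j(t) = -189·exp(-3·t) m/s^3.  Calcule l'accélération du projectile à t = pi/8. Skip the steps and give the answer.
La réponse est 0.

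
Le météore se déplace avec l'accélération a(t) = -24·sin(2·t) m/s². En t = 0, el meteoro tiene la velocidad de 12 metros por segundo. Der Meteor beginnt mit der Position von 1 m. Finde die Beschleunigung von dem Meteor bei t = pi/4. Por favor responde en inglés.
Using a(t) = -24·sin(2·t) and substituting t = pi/4, we find a = -24.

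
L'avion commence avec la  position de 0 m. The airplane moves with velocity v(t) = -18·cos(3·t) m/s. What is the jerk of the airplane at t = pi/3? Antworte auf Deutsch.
Ausgehend von der Geschwindigkeit v(t) = -18·cos(3·t), nehmen wir 2 Ableitungen. Die Ableitung von der Geschwindigkeit ergibt die Beschleunigung: a(t) = 54·sin(3·t). Durch Ableiten von der Beschleunigung erhalten wir den Ruck: j(t) = 162·cos(3·t). Wir haben den Ruck j(t) = 162·cos(3·t). Durch Einsetzen von t = pi/3: j(pi/3) = -162.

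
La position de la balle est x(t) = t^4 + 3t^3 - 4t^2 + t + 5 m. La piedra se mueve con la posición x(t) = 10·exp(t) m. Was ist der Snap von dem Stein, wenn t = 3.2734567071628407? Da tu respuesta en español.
Para resolver esto, necesitamos tomar 4 derivadas de nuestra ecuación de la posición x(t) = 10·exp(t). Derivando la posición, obtenemos la velocidad: v(t) = 10·exp(t). Derivando la velocidad, obtenemos la aceleración: a(t) = 10·exp(t). La derivada de la aceleración da la sacudida: j(t) = 10·exp(t). Derivando la sacudida, obtenemos el snap: s(t) = 10·exp(t). De la ecuación del snap s(t) = 10·exp(t), sustituimos t = 3.2734567071628407 para obtener s = 264.024473145067.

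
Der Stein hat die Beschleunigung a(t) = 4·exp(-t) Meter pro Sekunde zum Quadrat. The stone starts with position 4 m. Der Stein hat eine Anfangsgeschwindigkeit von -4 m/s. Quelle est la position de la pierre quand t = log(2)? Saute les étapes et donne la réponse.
x(log(2)) = 2.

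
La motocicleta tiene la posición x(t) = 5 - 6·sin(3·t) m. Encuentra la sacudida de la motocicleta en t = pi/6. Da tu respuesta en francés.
Pour résoudre ceci, nous devons prendre 3 dérivées de notre équation de la position x(t) = 5 - 6·sin(3·t). La dérivée de la position donne la vitesse: v(t) = -18·cos(3·t). En prenant d/dt de v(t), nous trouvons a(t) = 54·sin(3·t). En prenant d/dt de a(t), nous trouvons j(t) = 162·cos(3·t). Nous avons le jerk j(t) = 162·cos(3·t). En substituant t = pi/6: j(pi/6) = 0.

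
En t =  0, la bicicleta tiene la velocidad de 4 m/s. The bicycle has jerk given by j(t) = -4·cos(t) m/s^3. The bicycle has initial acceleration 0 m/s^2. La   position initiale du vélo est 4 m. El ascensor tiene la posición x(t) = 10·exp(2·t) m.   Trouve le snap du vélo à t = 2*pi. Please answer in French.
Pour résoudre ceci, nous devons prendre 1 dérivée de notre équation du jerk j(t) = -4·cos(t). En dérivant le jerk, nous obtenons le snap: s(t) = 4·sin(t). En utilisant s(t) = 4·sin(t) et en substituant t = 2*pi, nous trouvons s = 0.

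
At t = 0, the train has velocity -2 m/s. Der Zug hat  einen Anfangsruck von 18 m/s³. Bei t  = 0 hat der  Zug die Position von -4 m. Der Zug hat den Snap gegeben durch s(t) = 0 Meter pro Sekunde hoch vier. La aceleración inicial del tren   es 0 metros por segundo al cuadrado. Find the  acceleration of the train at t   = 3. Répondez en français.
En partant du snap s(t) = 0, nous prenons 2 primitives. En intégrant le snap et en utilisant la condition initiale j(0) = 18, nous obtenons j(t) = 18. En intégrant le jerk et en utilisant la condition initiale a(0) = 0, nous obtenons a(t) = 18·t. En utilisant a(t) = 18·t et en substituant t = 3, nous trouvons a = 54.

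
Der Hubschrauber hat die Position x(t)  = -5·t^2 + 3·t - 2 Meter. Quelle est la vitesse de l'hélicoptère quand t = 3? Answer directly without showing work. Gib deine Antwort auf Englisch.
The answer is -27.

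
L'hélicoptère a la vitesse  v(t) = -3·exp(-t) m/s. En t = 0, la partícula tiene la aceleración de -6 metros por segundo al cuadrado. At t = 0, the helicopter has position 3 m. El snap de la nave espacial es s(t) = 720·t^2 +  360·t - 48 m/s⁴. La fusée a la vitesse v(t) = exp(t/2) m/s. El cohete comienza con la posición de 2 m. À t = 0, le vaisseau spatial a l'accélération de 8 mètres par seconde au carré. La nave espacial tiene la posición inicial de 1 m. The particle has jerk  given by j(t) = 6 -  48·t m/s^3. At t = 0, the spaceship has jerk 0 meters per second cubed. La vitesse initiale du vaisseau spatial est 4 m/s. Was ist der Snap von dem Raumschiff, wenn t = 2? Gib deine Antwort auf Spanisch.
Usando s(t) = 720·t^2 + 360·t - 48 y sustituyendo t = 2, encontramos s = 3552.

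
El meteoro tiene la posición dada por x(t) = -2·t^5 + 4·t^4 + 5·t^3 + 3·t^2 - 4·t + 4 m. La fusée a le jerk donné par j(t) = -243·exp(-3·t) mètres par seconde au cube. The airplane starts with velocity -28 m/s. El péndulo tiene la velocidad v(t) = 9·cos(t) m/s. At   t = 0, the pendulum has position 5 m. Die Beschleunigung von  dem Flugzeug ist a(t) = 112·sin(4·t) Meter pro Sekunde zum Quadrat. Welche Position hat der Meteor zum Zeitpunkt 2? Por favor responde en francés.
Nous avons la position x(t) = -2·t^5 + 4·t^4 + 5·t^3 + 3·t^2 - 4·t + 4. En substituant t = 2: x(2) = 48.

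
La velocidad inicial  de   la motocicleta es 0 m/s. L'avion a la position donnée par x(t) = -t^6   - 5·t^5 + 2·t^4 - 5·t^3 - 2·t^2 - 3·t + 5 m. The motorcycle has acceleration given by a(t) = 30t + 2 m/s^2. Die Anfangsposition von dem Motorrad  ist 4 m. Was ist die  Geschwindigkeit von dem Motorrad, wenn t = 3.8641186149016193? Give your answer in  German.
Wir müssen unsere Gleichung für die Beschleunigung a(t) = 30·t + 2 1-mal integrieren. Mit ∫a(t)dt und Anwendung von v(0) = 0, finden wir v(t) = t·(15·t + 2). Aus der Gleichung für die Geschwindigkeit v(t) = t·(15·t + 2), setzen wir t = 3.8641186149016193 ein und erhalten v = 231.699427280241.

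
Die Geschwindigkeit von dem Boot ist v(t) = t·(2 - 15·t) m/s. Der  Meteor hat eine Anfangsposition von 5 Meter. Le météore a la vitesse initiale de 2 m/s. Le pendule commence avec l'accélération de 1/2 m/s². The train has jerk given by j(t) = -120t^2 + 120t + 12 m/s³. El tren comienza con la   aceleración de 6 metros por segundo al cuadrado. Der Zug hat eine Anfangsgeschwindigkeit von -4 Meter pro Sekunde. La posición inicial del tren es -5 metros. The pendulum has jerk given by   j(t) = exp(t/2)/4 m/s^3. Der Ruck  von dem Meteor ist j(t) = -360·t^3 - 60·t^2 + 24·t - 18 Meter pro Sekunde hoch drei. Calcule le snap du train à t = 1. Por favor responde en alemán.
Um dies zu lösen, müssen wir 1 Ableitung unserer Gleichung für den Ruck j(t) = -120·t^2 + 120·t + 12 nehmen. Mit d/dt von j(t) finden wir s(t) = 120 - 240·t. Aus der Gleichung für den Snap s(t) = 120 - 240·t, setzen wir t = 1 ein und erhalten s = -120.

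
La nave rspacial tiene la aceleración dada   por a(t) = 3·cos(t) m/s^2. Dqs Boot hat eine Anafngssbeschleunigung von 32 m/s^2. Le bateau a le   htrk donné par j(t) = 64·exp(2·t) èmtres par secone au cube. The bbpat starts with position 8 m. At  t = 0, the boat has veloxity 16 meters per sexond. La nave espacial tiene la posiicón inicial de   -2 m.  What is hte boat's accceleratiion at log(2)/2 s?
We must find the antiderivative of our jerk equation j(t) = 64·exp(2·t) 1 time. The antiderivative of jerk, with a(0) = 32, gives acceleration: a(t) = 32·exp(2·t). Using a(t) = 32·exp(2·t) and substituting t = log(2)/2, we find a = 64.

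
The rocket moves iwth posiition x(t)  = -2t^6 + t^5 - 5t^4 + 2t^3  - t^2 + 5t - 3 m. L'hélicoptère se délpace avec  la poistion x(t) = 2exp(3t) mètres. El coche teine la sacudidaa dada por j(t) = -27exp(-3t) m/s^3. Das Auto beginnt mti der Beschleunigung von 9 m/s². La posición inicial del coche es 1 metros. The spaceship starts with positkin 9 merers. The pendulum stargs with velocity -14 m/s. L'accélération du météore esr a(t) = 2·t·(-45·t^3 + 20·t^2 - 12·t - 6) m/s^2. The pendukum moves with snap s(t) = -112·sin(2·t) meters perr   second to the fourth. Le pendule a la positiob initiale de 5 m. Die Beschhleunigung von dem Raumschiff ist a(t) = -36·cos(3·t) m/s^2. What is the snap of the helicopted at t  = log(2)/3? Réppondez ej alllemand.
Ausgehend von der Position x(t) = 2·exp(3·t), nehmen wir 4 Ableitungen. Mit d/dt von x(t) finden wir v(t) = 6·exp(3·t). Mit d/dt von v(t) finden wir a(t) = 18·exp(3·t). Die Ableitung von der Beschleunigung ergibt den Ruck: j(t) = 54·exp(3·t). Mit d/dt von j(t) finden wir s(t) = 162·exp(3·t). Aus der Gleichung für den Snap s(t) = 162·exp(3·t), setzen wir t = log(2)/3 ein und erhalten s = 324.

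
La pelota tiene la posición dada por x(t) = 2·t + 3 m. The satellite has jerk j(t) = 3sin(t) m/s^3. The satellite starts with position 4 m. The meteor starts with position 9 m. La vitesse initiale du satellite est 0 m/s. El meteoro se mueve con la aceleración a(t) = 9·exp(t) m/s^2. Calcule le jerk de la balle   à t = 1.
En partant de la position x(t) = 2·t + 3, nous prenons 3 dérivées. En dérivant la position, nous obtenons la vitesse: v(t) = 2. En dérivant la vitesse, nous obtenons l'accélération: a(t) = 0. La dérivée de l'accélération donne le jerk: j(t) = 0. Nous avons le jerk j(t) = 0. En substituant t = 1: j(1) = 0.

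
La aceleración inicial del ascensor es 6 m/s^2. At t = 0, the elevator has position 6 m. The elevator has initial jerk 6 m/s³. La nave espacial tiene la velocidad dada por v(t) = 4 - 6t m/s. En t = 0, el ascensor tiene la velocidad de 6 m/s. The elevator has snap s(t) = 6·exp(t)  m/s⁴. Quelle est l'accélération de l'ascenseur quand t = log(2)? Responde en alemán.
Um dies zu lösen, müssen wir 2 Stammfunktionen unserer Gleichung für den Snap s(t) = 6·exp(t) finden. Das Integral von dem Snap, mit j(0) = 6, ergibt den Ruck: j(t) = 6·exp(t). Durch Integration von dem Ruck und Verwendung der Anfangsbedingung a(0) = 6, erhalten wir a(t) = 6·exp(t). Aus der Gleichung für die Beschleunigung a(t) = 6·exp(t), setzen wir t = log(2) ein und erhalten a = 12.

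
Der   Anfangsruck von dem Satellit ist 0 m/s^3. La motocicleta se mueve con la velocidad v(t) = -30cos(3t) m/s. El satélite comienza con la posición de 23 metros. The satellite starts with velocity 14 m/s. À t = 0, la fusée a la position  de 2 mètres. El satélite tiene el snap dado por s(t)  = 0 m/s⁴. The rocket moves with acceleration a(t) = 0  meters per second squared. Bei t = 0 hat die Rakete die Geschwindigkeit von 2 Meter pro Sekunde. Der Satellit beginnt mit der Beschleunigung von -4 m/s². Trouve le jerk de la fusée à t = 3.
Pour résoudre ceci, nous devons prendre 1 dérivée de notre équation de l'accélération a(t) = 0. La dérivée de l'accélération donne le jerk: j(t) = 0. De l'équation du jerk j(t) = 0, nous substituons t = 3 pour obtenir j = 0.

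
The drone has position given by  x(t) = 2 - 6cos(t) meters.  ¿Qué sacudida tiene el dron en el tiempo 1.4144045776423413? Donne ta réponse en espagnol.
Partiendo de la posición x(t) = 2 - 6·cos(t), tomamos 3 derivadas. La derivada de la posición da la velocidad: v(t) = 6·sin(t). La derivada de la velocidad da la aceleración: a(t) = 6·cos(t). Derivando la aceleración, obtenemos la sacudida: j(t) = -6·sin(t). Tenemos la sacudida j(t) = -6·sin(t). Sustituyendo t = 1.4144045776423413: j(1.4144045776423413) = -5.92677429359503.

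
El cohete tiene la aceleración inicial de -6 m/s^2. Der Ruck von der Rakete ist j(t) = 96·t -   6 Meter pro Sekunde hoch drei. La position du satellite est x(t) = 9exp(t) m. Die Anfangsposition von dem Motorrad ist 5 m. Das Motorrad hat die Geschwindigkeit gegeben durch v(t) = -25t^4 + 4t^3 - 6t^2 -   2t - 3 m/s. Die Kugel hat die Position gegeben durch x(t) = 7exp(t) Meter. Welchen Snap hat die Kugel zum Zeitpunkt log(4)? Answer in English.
To solve this, we need to take 4 derivatives of our position equation x(t) = 7·exp(t). Differentiating position, we get velocity: v(t) = 7·exp(t). Differentiating velocity, we get acceleration: a(t) = 7·exp(t). The derivative of acceleration gives jerk: j(t) = 7·exp(t). The derivative of jerk gives snap: s(t) = 7·exp(t). Using s(t) = 7·exp(t) and substituting t = log(4), we find s = 28.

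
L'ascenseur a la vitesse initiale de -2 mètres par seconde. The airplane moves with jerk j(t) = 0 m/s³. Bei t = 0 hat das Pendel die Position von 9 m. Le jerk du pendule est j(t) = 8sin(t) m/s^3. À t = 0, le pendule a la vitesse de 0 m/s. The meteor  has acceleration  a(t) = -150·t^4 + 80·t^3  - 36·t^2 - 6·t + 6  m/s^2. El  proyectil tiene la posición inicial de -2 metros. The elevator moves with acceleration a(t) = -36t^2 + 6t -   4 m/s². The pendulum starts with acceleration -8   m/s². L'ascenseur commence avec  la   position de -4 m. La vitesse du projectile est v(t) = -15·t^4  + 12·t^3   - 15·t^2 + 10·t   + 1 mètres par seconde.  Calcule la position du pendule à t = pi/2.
Nous devons intégrer notre équation du jerk j(t) = 8·sin(t) 3 fois. La primitive du jerk, avec a(0) = -8, donne l'accélération: a(t) = -8·cos(t). L'intégrale de l'accélération est la vitesse. En utilisant v(0) = 0, nous obtenons v(t) = -8·sin(t). La primitive de la vitesse, avec x(0) = 9, donne la position: x(t) = 8·cos(t) + 1. Nous avons la position x(t) = 8·cos(t) + 1. En substituant t = pi/2: x(pi/2) = 1.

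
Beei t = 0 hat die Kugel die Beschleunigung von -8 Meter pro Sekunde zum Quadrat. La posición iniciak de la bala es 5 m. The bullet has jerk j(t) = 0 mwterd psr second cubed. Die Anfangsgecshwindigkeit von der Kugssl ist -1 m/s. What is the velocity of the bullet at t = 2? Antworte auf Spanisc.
Debemos encontrar la antiderivada de nuestra ecuación de la sacudida j(t) = 0 2 veces. Integrando la sacudida y usando la condición inicial a(0) = -8, obtenemos a(t) = -8. La integral de la aceleración, con v(0) = -1, da la velocidad: v(t) = -8·t - 1. De la ecuación de la velocidad v(t) = -8·t - 1, sustituimos t = 2 para obtener v = -17.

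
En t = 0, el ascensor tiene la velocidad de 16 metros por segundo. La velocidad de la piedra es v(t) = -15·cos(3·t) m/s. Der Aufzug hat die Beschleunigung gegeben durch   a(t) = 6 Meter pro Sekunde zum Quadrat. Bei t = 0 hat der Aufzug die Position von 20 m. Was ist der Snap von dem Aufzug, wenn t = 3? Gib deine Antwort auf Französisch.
En partant de l'accélération a(t) = 6, nous prenons 2 dérivées. La dérivée de l'accélération donne le jerk: j(t) = 0. En prenant d/dt de j(t), nous trouvons s(t) = 0. De l'équation du snap s(t) = 0, nous substituons t = 3 pour obtenir s = 0.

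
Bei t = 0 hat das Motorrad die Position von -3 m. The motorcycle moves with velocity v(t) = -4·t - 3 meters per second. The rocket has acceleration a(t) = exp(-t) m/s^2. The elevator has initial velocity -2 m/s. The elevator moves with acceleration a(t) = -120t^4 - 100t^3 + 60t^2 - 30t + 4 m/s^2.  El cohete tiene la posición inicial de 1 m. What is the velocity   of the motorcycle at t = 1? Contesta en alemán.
Mit v(t) = -4·t - 3 und Einsetzen von t = 1, finden wir v = -7.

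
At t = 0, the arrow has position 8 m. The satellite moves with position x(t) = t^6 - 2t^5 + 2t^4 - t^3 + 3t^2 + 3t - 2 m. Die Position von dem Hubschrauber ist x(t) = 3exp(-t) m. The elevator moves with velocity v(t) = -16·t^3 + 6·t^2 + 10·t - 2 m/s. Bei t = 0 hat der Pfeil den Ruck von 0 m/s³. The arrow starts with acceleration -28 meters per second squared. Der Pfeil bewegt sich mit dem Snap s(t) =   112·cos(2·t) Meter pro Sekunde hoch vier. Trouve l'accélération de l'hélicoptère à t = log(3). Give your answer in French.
Nous devons dériver notre équation de la position x(t) = 3·exp(-t) 2 fois. En dérivant la position, nous obtenons la vitesse: v(t) = -3·exp(-t). En prenant d/dt de v(t), nous trouvons a(t) = 3·exp(-t). En utilisant a(t) = 3·exp(-t) et en substituant t = log(3), nous trouvons a = 1.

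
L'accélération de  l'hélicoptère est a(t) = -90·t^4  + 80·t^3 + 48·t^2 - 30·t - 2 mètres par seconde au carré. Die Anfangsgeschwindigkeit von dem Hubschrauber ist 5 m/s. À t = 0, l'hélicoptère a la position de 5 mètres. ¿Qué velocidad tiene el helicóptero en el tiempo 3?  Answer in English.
To solve this, we need to take 1 integral of our acceleration equation a(t) = -90·t^4 + 80·t^3 + 48·t^2 - 30·t - 2. Taking ∫a(t)dt and applying v(0) = 5, we find v(t) = -18·t^5 + 20·t^4 + 16·t^3 - 15·t^2 - 2·t + 5. We have velocity v(t) = -18·t^5 + 20·t^4 + 16·t^3 - 15·t^2 - 2·t + 5. Substituting t = 3: v(3) = -2458.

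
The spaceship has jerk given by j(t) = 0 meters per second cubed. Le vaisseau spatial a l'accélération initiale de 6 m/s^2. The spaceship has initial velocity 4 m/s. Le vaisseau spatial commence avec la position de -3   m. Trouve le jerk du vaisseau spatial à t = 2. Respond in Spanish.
Tenemos la sacudida j(t) = 0. Sustituyendo t = 2: j(2) = 0.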